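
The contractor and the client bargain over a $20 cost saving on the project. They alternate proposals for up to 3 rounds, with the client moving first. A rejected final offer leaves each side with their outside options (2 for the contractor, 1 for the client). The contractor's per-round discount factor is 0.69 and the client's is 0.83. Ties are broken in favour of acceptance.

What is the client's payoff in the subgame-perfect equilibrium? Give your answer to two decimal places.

Round 3 (the client proposes): the contractor gets 2 if talks fail, so the client offers 2 and keeps 18.
Round 2 (the contractor proposes): the client can get 18 next round, worth 0.83 × 18 = 14.94 now; the contractor offers that and keeps 5.06.
Round 1 (the client proposes): the contractor can get 5.06 next round, worth 0.69 × 5.06 = 3.4914 now; the client offers that and keeps 16.5086.

16.51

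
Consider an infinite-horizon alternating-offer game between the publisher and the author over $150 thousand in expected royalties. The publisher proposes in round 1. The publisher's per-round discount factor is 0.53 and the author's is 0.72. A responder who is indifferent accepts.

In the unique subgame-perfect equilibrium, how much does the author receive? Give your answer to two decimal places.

82.08

Let x be the publisher's share when the publisher proposes and y be the author's share when the author proposes.
The author accepts iff offered ≥ 0.72·y, so x = 150 − 0.72y. Symmetrically y = 150 − 0.53x.
Substituting: x = 150 − 0.72(150 − 0.53x), giving x(1 − 0.53·0.72) = 150(1 − 0.72).
So x = 150 × 0.28 / 0.6184 ≈ 67.9172, and the author receives 150 − x ≈ 82.0828.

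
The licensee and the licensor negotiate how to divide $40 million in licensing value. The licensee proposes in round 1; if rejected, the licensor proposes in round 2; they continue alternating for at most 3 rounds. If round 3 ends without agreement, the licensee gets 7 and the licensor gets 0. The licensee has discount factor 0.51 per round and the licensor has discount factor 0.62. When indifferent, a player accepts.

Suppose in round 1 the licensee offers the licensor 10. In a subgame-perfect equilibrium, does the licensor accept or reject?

Work out the licensor's continuation value if the offer is rejected.
Round 3 (the licensee proposes): rejection yields 0 for the licensor; the licensee offers 0 and keeps 40.
Round 2 (the licensor proposes): the licensee can get 40 next round, worth 0.51 × 40 = 20.4 now; the licensor offers that and keeps 19.6.
So by rejecting in round 1, the licensor gets 19.6 next round, worth 0.62 × 19.6 = 12.152 now.
Offer 10 < 12.152, so the licensor rejects.

Reject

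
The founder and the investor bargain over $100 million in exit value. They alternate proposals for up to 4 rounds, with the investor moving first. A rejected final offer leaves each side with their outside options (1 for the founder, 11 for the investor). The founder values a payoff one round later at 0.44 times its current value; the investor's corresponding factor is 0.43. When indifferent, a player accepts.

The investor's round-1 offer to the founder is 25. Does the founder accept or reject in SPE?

Reject

Round 4 (the founder proposes): the investor gets 11 if talks fail, so the founder offers 11 and keeps 89.
Round 3 (the investor proposes): the founder can get 89 next round, worth 0.44 × 89 = 39.16 now, so the investor offers 39.16, keeping 60.84.
Round 2 (the founder proposes): the investor can get 60.84 next round, worth 0.43 × 60.84 = 26.1612 now. The founder offers 26.1612 and keeps 100 − 26.1612 = 73.8388.
So by rejecting in round 1, the founder gets 73.8388 next round, worth 0.44 × 73.8388 = 32.489072 now.
Offer 25 < 32.489072, so the founder rejects.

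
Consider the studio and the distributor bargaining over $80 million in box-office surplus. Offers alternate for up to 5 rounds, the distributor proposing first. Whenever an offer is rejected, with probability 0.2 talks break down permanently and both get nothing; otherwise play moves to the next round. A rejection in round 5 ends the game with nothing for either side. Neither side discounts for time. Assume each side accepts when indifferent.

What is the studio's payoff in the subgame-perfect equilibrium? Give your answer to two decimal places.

20.99

Round 5 (the distributor proposes): the studio will accept anything ≥ 0, so the distributor offers 0 and keeps 80.
Round 4 (the studio proposes): rejecting gives the distributor an expected 0.8 × 80 = 64. The studio offers 64 and keeps 80 − 64 = 16.
Round 3 (the distributor proposes): rejecting gives the studio an expected 0.8 × 16 = 12.8; the distributor offers that and keeps 67.2.
Round 2 (the studio proposes): rejecting gives the distributor an expected 0.8 × 67.2 = 53.76; the studio offers that and keeps 26.24.
Round 1 (the distributor proposes): rejecting gives the studio an expected 0.8 × 26.24 = 20.992, so the distributor offers 20.992, keeping 59.008.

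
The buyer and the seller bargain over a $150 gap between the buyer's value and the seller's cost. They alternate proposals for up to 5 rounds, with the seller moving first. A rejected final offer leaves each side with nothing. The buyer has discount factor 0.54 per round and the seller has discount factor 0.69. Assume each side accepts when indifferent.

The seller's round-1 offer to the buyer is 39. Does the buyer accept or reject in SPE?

Round 5 (the seller proposes): rejection yields 0 for the buyer; the seller offers 0 and keeps 150.
Round 4 (the buyer proposes): the seller can get 150 next round, worth 0.69 × 150 = 103.5 now; the buyer offers that and keeps 46.5.
Round 3 (the seller proposes): the buyer can get 46.5 next round, worth 0.54 × 46.5 = 25.11 now, so the seller offers 25.11, keeping 124.89.
Round 2 (the buyer proposes): the seller can get 124.89 next round, worth 0.69 × 124.89 = 86.1741 now. The buyer offers 86.1741 and keeps 150 − 86.1741 = 63.8259.
So by rejecting in round 1, the buyer gets 63.8259 next round, worth 0.54 × 63.8259 = 34.465986 now.
Offer 39 ≥ 34.465986, so the buyer accepts.

Accept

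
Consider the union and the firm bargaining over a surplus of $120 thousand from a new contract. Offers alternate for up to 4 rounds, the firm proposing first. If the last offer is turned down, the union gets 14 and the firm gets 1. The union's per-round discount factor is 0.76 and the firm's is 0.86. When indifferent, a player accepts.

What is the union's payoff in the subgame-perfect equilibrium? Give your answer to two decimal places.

Round 4 (the union proposes): the firm gets 1 if talks fail, so the union offers 1 and keeps 119.
Round 3 (the firm proposes): the union can get 119 next round, worth 0.76 × 119 = 90.44 now, so the firm offers 90.44, keeping 29.56.
Round 2 (the union proposes): the firm can get 29.56 next round, worth 0.86 × 29.56 = 25.4216 now, so the union offers 25.4216, keeping 94.5784.
Round 1 (the firm proposes): the union can get 94.5784 next round, worth 0.76 × 94.5784 = 71.879584 now; the firm offers that and keeps 48.120416.

71.88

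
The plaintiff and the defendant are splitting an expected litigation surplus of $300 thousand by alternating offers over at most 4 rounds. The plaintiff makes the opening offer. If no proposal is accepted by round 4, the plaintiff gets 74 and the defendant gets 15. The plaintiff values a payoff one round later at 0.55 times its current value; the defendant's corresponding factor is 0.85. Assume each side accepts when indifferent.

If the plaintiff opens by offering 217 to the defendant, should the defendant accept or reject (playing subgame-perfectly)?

Round 4 (the defendant proposes): the plaintiff gets 74 if talks fail, so the defendant offers 74 and keeps 226.
Round 3 (the plaintiff proposes): the defendant can get 226 next round, worth 0.85 × 226 = 192.1 now, so the plaintiff offers 192.1, keeping 107.9.
Round 2 (the defendant proposes): the plaintiff can get 107.9 next round, worth 0.55 × 107.9 = 59.345 now, so the defendant offers 59.345, keeping 240.655.
So by rejecting in round 1, the defendant gets 240.655 next round, worth 0.85 × 240.655 = 204.55675 now.
Offer 217 ≥ 204.55675, so the defendant accepts.

Accept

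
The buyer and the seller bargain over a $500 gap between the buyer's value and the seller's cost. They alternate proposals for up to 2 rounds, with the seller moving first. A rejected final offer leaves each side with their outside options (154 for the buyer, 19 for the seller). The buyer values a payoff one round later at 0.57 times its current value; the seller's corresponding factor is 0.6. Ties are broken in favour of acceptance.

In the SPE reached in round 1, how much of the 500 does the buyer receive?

274.17

Round 2 (the buyer proposes): the seller gets 19 if talks fail, so the buyer offers 19 and keeps 481.
Round 1 (the seller proposes): the buyer can get 481 next round, worth 0.57 × 481 = 274.17 now, so the seller offers 274.17, keeping 225.83.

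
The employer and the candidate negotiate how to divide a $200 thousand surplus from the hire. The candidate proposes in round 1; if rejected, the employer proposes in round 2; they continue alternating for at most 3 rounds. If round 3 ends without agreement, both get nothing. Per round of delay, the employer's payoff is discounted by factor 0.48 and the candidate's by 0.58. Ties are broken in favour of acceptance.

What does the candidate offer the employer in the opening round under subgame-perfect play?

40.32

By backward induction:
Round 3 (the candidate proposes): the employer will accept anything ≥ 0, so the candidate offers 0 and keeps 200.
Round 2 (the employer proposes): the candidate can get 200 next round, worth 0.58 × 200 = 116 now; the employer offers that and keeps 84.
Round 1 (the candidate proposes): the employer can get 84 next round, worth 0.48 × 84 = 40.32 now, so the candidate offers 40.32, keeping 159.68.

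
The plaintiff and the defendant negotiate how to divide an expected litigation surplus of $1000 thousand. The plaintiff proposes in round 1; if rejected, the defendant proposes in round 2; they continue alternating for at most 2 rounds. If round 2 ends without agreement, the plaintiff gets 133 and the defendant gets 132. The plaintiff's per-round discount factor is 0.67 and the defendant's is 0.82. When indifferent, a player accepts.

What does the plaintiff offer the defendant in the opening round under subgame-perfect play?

Round 2 (the defendant proposes): the plaintiff gets 133 if talks fail, so the defendant offers 133 and keeps 867.
Round 1 (the plaintiff proposes): the defendant can get 867 next round, worth 0.82 × 867 = 710.94 now, so the plaintiff offers 710.94, keeping 289.06.

710.94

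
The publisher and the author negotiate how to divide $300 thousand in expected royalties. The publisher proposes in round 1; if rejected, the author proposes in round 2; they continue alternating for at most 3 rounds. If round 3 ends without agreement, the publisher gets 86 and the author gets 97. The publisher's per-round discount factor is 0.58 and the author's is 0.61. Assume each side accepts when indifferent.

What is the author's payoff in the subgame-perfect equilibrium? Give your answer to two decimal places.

By backward induction:
Round 3 (the publisher proposes): the author gets 97 if talks fail, so the publisher offers 97 and keeps 203.
Round 2 (the author proposes): the publisher can get 203 next round, worth 0.58 × 203 = 117.74 now; the author offers that and keeps 182.26.
Round 1 (the publisher proposes): the author can get 182.26 next round, worth 0.61 × 182.26 = 111.1786 now, so the publisher offers 111.1786, keeping 188.8214.

111.18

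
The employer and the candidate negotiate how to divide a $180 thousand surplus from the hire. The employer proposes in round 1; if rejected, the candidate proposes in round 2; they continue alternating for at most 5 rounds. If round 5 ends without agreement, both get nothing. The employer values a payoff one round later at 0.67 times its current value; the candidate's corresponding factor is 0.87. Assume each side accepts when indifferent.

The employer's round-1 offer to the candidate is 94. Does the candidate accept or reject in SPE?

Accept

Work out the candidate's continuation value if the offer is rejected.
Round 5 (the employer proposes): rejection yields 0 for the candidate; the employer offers 0 and keeps 180.
Round 4 (the candidate proposes): the employer can get 180 next round, worth 0.67 × 180 = 120.6 now. The candidate offers 120.6 and keeps 180 − 120.6 = 59.4.
Round 3 (the employer proposes): the candidate can get 59.4 next round, worth 0.87 × 59.4 = 51.678 now. The employer offers 51.678 and keeps 180 − 51.678 = 128.322.
Round 2 (the candidate proposes): the employer can get 128.322 next round, worth 0.67 × 128.322 = 85.97574 now; the candidate offers that and keeps 94.02426.
So by rejecting in round 1, the candidate gets 94.02426 next round, worth 0.87 × 94.02426 = 81.8011062 now.
Offer 94 ≥ 81.8011062, so the candidate accepts.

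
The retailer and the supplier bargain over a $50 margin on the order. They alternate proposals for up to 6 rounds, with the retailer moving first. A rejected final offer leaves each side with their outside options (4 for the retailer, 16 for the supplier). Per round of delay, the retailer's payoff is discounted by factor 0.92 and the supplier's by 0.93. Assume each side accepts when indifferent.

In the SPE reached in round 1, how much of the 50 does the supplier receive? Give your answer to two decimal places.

38.22

Round 6 (the supplier proposes): the retailer gets 4 if talks fail, so the supplier offers 4 and keeps 46.
Round 5 (the retailer proposes): the supplier can get 46 next round, worth 0.93 × 46 = 42.78 now. The retailer offers 42.78 and keeps 50 − 42.78 = 7.22.
Round 4 (the supplier proposes): the retailer can get 7.22 next round, worth 0.92 × 7.22 = 6.6424 now, so the supplier offers 6.6424, keeping 43.3576.
Round 3 (the retailer proposes): the supplier can get 43.3576 next round, worth 0.93 × 43.3576 = 40.322568 now. The retailer offers 40.322568 and keeps 50 − 40.322568 = 9.677432.
Round 2 (the supplier proposes): the retailer can get 9.677432 next round, worth 0.92 × 9.677432 = 8.90323744 now; the supplier offers that and keeps 41.09676256.
Round 1 (the retailer proposes): the supplier can get 41.09676256 next round, worth 0.93 × 41.09676256 = 38.2199891808 now, so the retailer offers 38.2199891808, keeping 11.7800108192.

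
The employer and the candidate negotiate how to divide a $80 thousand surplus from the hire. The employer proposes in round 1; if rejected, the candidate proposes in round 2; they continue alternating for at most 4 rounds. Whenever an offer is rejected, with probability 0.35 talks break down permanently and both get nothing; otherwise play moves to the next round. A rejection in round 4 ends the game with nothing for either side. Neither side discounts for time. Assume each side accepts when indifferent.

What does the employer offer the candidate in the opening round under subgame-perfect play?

40.17

Round 4 (the candidate proposes): rejection yields 0 for the employer; the candidate offers 0 and keeps 80.
Round 3 (the employer proposes): rejecting gives the candidate an expected 0.65 × 80 = 52. The employer offers 52 and keeps 80 − 52 = 28.
Round 2 (the candidate proposes): rejecting gives the employer an expected 0.65 × 28 = 18.2. The candidate offers 18.2 and keeps 80 − 18.2 = 61.8.
Round 1 (the employer proposes): rejecting gives the candidate an expected 0.65 × 61.8 = 40.17, so the employer offers 40.17, keeping 39.83.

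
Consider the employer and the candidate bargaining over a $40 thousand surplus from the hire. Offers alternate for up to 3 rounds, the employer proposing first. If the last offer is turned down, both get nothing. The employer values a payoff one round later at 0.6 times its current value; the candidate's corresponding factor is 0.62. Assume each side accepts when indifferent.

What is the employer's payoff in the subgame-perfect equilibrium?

30.08

Round 3 (the employer proposes): the candidate will accept anything ≥ 0, so the employer offers 0 and keeps 40.
Round 2 (the candidate proposes): the employer can get 40 next round, worth 0.6 × 40 = 24 now. The candidate offers 24 and keeps 40 − 24 = 16.
Round 1 (the employer proposes): the candidate can get 16 next round, worth 0.62 × 16 = 9.92 now, so the employer offers 9.92, keeping 30.08.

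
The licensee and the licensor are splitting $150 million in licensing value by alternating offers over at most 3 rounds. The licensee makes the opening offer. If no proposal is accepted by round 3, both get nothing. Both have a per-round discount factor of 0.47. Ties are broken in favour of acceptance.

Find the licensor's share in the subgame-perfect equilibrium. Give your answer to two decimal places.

Solve by backward induction from round 3.
Round 3 (the licensee proposes): the licensor will accept anything ≥ 0, so the licensee offers 0 and keeps 150.
Round 2 (the licensor proposes): the licensee can get 150 next round, worth 0.47 × 150 = 70.5 now, so the licensor offers 70.5, keeping 79.5.
Round 1 (the licensee proposes): the licensor can get 79.5 next round, worth 0.47 × 79.5 = 37.365 now; the licensee offers that and keeps 112.635.

37.37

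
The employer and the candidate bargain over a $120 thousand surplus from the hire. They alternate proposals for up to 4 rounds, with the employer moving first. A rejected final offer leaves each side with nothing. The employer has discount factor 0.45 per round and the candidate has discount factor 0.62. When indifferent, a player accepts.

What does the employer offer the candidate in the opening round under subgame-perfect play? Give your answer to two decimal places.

61.68

Work backward from the last round.
Round 4 (the candidate proposes): rejection yields 0 for the employer; the candidate offers 0 and keeps 120.
Round 3 (the employer proposes): the candidate can get 120 next round, worth 0.62 × 120 = 74.4 now. The employer offers 74.4 and keeps 120 − 74.4 = 45.6.
Round 2 (the candidate proposes): the employer can get 45.6 next round, worth 0.45 × 45.6 = 20.52 now, so the candidate offers 20.52, keeping 99.48.
Round 1 (the employer proposes): the candidate can get 99.48 next round, worth 0.62 × 99.48 = 61.6776 now; the employer offers that and keeps 58.3224.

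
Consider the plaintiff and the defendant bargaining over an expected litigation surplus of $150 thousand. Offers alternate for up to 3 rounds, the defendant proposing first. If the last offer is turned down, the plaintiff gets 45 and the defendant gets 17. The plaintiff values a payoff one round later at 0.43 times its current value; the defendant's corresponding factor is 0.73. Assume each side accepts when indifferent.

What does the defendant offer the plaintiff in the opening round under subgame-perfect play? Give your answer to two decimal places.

31.54

Round 3 (the defendant proposes): the plaintiff gets 45 if talks fail, so the defendant offers 45 and keeps 105.
Round 2 (the plaintiff proposes): the defendant can get 105 next round, worth 0.73 × 105 = 76.65 now; the plaintiff offers that and keeps 73.35.
Round 1 (the defendant proposes): the plaintiff can get 73.35 next round, worth 0.43 × 73.35 = 31.5405 now, so the defendant offers 31.5405, keeping 118.4595.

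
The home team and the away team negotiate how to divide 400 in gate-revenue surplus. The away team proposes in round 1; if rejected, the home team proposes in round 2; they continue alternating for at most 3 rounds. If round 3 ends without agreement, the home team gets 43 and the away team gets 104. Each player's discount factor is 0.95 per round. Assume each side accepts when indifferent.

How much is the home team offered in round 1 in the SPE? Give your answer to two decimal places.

Round 3 (the away team proposes): the home team gets 43 if talks fail, so the away team offers 43 and keeps 357.
Round 2 (the home team proposes): the away team can get 357 next round, worth 0.95 × 357 = 339.15 now, so the home team offers 339.15, keeping 60.85.
Round 1 (the away team proposes): the home team can get 60.85 next round, worth 0.95 × 60.85 = 57.8075 now; the away team offers that and keeps 342.1925.

57.81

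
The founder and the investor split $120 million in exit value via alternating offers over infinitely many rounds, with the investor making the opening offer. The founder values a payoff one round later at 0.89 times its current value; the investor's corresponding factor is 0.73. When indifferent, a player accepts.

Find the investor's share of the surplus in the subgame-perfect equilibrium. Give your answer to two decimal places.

37.68

When the investor proposes, the founder accepts any offer worth at least 0.89 times what the founder would get by proposing next round; and vice versa.
This gives x = 120 − 0.89y and y = 120 − 0.73x, where x and y are each side's share when it proposes.
Hence (1 − 0.89·0.73)x = 120(1 − 0.89), i.e. 0.3503·x = 13.2.
x ≈ 37.6820; the founder's share is 120 − x ≈ 82.3180.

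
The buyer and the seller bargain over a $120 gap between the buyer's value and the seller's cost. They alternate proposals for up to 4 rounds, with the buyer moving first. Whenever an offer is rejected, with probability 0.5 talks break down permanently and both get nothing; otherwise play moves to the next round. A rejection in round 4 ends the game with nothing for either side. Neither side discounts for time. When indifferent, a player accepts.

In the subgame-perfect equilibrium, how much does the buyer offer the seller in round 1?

Round 4 (the seller proposes): the buyer will accept anything ≥ 0, so the seller offers 0 and keeps 120.
Round 3 (the buyer proposes): rejecting gives the seller an expected 0.5 × 120 = 60; the buyer offers that and keeps 60.
Round 2 (the seller proposes): rejecting gives the buyer an expected 0.5 × 60 = 30, so the seller offers 30, keeping 90.
Round 1 (the buyer proposes): rejecting gives the seller an expected 0.5 × 90 = 45, so the buyer offers 45, keeping 75.

45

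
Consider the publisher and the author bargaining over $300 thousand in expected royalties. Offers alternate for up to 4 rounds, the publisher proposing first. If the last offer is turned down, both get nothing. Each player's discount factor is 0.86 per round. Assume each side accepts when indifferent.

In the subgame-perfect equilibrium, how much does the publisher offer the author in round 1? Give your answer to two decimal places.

Round 4 (the author proposes): the publisher will accept anything ≥ 0, so the author offers 0 and keeps 300.
Round 3 (the publisher proposes): the author can get 300 next round, worth 0.86 × 300 = 258 now. The publisher offers 258 and keeps 300 − 258 = 42.
Round 2 (the author proposes): the publisher can get 42 next round, worth 0.86 × 42 = 36.12 now, so the author offers 36.12, keeping 263.88.
Round 1 (the publisher proposes): the author can get 263.88 next round, worth 0.86 × 263.88 = 226.9368 now. The publisher offers 226.9368 and keeps 300 − 226.9368 = 73.0632.

226.94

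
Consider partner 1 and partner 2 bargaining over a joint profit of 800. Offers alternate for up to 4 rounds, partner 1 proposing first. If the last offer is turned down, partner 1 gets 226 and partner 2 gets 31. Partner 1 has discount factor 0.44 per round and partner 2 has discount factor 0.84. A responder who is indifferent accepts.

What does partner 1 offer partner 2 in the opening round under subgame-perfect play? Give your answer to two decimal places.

554.53

By backward induction:
Round 4 (partner 2 proposes): partner 1 gets 226 if talks fail, so partner 2 offers 226 and keeps 574.
Round 3 (partner 1 proposes): partner 2 can get 574 next round, worth 0.84 × 574 = 482.16 now; partner 1 offers that and keeps 317.84.
Round 2 (partner 2 proposes): partner 1 can get 317.84 next round, worth 0.44 × 317.84 = 139.8496 now. Partner 2 offers 139.8496 and keeps 800 − 139.8496 = 660.1504.
Round 1 (partner 1 proposes): partner 2 can get 660.1504 next round, worth 0.84 × 660.1504 = 554.526336 now. Partner 1 offers 554.526336 and keeps 800 − 554.526336 = 245.473664.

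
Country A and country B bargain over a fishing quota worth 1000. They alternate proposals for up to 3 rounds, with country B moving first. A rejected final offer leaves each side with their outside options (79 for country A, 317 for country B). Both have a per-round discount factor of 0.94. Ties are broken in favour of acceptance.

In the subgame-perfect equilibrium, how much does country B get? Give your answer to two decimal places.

Solve by backward induction from round 3.
Round 3 (country B proposes): country A gets 79 if talks fail, so country B offers 79 and keeps 921.
Round 2 (country A proposes): country B can get 921 next round, worth 0.94 × 921 = 865.74 now. Country A offers 865.74 and keeps 1000 − 865.74 = 134.26.
Round 1 (country B proposes): country A can get 134.26 next round, worth 0.94 × 134.26 = 126.2044 now. Country B offers 126.2044 and keeps 1000 − 126.2044 = 873.7956.

873.80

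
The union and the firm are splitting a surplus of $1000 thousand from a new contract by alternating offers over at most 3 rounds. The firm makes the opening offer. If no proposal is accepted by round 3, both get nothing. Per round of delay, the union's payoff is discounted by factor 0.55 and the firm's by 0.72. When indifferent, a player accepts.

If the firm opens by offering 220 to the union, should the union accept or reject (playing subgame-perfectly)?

Round 3 (the firm proposes): the union will accept anything ≥ 0, so the firm offers 0 and keeps 1000.
Round 2 (the union proposes): the firm can get 1000 next round, worth 0.72 × 1000 = 720 now, so the union offers 720, keeping 280.
So by rejecting in round 1, the union gets 280 next round, worth 0.55 × 280 = 154 now.
Offer 220 ≥ 154, so the union accepts.

Accept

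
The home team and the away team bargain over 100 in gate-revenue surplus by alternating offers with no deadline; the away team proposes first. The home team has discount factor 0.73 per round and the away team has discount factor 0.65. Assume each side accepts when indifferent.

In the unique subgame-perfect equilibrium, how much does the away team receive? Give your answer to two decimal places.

When the away team proposes, the home team accepts any offer worth at least 0.73 times what the home team would get by proposing next round; and vice versa.
This gives x = 100 − 0.73y and y = 100 − 0.65x, where x and y are each side's share when it proposes.
Hence (1 − 0.73·0.65)x = 100(1 − 0.73), i.e. 0.5255·x = 27.
x ≈ 51.3796; the home team's share is 100 − x ≈ 48.6204.

51.38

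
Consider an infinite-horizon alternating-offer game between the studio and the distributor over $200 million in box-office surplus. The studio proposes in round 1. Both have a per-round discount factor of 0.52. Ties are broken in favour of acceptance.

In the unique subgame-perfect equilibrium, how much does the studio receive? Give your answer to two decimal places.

Let x be the studio's share when the studio proposes and y be the distributor's share when the distributor proposes.
The distributor accepts iff offered ≥ 0.52·y, so x = 200 − 0.52y. Symmetrically y = 200 − 0.52x.
Substituting: x = 200 − 0.52(200 − 0.52x), giving x(1 − 0.52·0.52) = 200(1 − 0.52).
So x = 200 × 0.48 / 0.7296 ≈ 131.5789, and the distributor receives 200 − x ≈ 68.4211.

131.58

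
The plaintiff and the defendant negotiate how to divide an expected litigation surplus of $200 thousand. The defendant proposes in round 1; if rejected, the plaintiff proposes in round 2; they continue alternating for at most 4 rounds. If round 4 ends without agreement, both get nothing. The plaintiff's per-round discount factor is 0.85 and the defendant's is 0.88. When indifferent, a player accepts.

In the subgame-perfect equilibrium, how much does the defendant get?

Solve by backward induction from round 4.
Round 4 (the plaintiff proposes): the defendant will accept anything ≥ 0, so the plaintiff offers 0 and keeps 200.
Round 3 (the defendant proposes): the plaintiff can get 200 next round, worth 0.85 × 200 = 170 now; the defendant offers that and keeps 30.
Round 2 (the plaintiff proposes): the defendant can get 30 next round, worth 0.88 × 30 = 26.4 now; the plaintiff offers that and keeps 173.6.
Round 1 (the defendant proposes): the plaintiff can get 173.6 next round, worth 0.85 × 173.6 = 147.56 now; the defendant offers that and keeps 52.44.

52.44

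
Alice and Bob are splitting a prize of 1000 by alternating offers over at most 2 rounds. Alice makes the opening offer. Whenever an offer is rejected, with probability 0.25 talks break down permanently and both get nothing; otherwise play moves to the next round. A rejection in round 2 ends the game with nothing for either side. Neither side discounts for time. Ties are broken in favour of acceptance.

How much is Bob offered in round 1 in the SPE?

By backward induction:
Round 2 (Bob proposes): rejection yields 0 for Alice; Bob offers 0 and keeps 1000.
Round 1 (Alice proposes): rejecting gives Bob an expected 0.75 × 1000 = 750. Alice offers 750 and keeps 1000 − 750 = 250.

750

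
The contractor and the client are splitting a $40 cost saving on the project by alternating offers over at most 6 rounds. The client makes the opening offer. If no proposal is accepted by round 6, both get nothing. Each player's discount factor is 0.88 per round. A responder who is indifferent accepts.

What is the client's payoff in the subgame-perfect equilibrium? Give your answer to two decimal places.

11.40

Work backward from the last round.
Round 6 (the contractor proposes): the client will accept anything ≥ 0, so the contractor offers 0 and keeps 40.
Round 5 (the client proposes): the contractor can get 40 next round, worth 0.88 × 40 = 35.2 now, so the client offers 35.2, keeping 4.8.
Round 4 (the contractor proposes): the client can get 4.8 next round, worth 0.88 × 4.8 = 4.224 now. The contractor offers 4.224 and keeps 40 − 4.224 = 35.776.
Round 3 (the client proposes): the contractor can get 35.776 next round, worth 0.88 × 35.776 = 31.48288 now; the client offers that and keeps 8.51712.
Round 2 (the contractor proposes): the client can get 8.51712 next round, worth 0.88 × 8.51712 = 7.4950656 now. The contractor offers 7.4950656 and keeps 40 − 7.4950656 = 32.5049344.
Round 1 (the client proposes): the contractor can get 32.5049344 next round, worth 0.88 × 32.5049344 = 28.604342272 now; the client offers that and keeps 11.395657728.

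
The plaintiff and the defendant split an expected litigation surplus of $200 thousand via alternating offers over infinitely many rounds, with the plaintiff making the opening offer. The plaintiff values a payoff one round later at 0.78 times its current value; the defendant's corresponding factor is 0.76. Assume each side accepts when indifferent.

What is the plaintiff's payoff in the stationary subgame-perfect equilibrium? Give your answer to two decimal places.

When the plaintiff proposes, the defendant accepts any offer worth at least 0.76 times what the defendant would get by proposing next round; and vice versa.
This gives x = 200 − 0.76y and y = 200 − 0.78x, where x and y are each side's share when it proposes.
Hence (1 − 0.76·0.78)x = 200(1 − 0.76), i.e. 0.4072·x = 48.
x ≈ 117.8782; the defendant's share is 200 − x ≈ 82.1218.

117.88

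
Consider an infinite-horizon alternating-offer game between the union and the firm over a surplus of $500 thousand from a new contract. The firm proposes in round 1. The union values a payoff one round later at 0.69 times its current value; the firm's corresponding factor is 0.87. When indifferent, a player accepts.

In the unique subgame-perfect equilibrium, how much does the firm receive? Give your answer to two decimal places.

387.79

Let x be the firm's share when the firm proposes and y be the union's share when the union proposes.
The union accepts iff offered ≥ 0.69·y, so x = 500 − 0.69y. Symmetrically y = 500 − 0.87x.
Substituting: x = 500 − 0.69(500 − 0.87x), giving x(1 − 0.87·0.69) = 500(1 − 0.69).
So x = 500 × 0.31 / 0.3997 ≈ 387.7908, and the union receives 500 − x ≈ 112.2092.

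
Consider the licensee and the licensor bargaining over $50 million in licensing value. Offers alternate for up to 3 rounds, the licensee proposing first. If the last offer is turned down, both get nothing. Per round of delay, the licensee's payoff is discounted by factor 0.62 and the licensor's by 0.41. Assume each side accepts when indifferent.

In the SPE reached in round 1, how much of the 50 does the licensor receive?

Solve by backward induction from round 3.
Round 3 (the licensee proposes): the licensor will accept anything ≥ 0, so the licensee offers 0 and keeps 50.
Round 2 (the licensor proposes): the licensee can get 50 next round, worth 0.62 × 50 = 31 now; the licensor offers that and keeps 19.
Round 1 (the licensee proposes): the licensor can get 19 next round, worth 0.41 × 19 = 7.79 now. The licensee offers 7.79 and keeps 50 − 7.79 = 42.21.

7.79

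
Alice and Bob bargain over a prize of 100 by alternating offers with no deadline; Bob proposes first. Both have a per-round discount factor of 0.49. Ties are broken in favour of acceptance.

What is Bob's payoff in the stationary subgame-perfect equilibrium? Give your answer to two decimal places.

67.11

When Bob proposes, Alice accepts any offer worth at least 0.49 times what Alice would get by proposing next round; and vice versa.
This gives x = 100 − 0.49y and y = 100 − 0.49x, where x and y are each side's share when it proposes.
Hence (1 − 0.49·0.49)x = 100(1 − 0.49), i.e. 0.7599·x = 51.
x ≈ 67.1141; Alice's share is 100 − x ≈ 32.8859.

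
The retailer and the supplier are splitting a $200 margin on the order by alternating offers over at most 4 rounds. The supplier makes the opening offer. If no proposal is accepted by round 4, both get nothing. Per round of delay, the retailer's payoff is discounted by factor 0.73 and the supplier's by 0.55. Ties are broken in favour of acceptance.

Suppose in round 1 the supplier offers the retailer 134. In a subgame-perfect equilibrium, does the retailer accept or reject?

Work out the retailer's continuation value if the offer is rejected.
Round 4 (the retailer proposes): the supplier will accept anything ≥ 0, so the retailer offers 0 and keeps 200.
Round 3 (the supplier proposes): the retailer can get 200 next round, worth 0.73 × 200 = 146 now. The supplier offers 146 and keeps 200 − 146 = 54.
Round 2 (the retailer proposes): the supplier can get 54 next round, worth 0.55 × 54 = 29.7 now; the retailer offers that and keeps 170.3.
So by rejecting in round 1, the retailer gets 170.3 next round, worth 0.73 × 170.3 = 124.319 now.
Offer 134 ≥ 124.319, so the retailer accepts.

Accept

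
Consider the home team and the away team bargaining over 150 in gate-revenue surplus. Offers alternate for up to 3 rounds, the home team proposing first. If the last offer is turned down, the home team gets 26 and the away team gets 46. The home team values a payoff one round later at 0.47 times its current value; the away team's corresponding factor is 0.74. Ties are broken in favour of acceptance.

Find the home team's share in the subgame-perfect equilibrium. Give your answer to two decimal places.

Round 3 (the home team proposes): the away team gets 46 if talks fail, so the home team offers 46 and keeps 104.
Round 2 (the away team proposes): the home team can get 104 next round, worth 0.47 × 104 = 48.88 now. The away team offers 48.88 and keeps 150 − 48.88 = 101.12.
Round 1 (the home team proposes): the away team can get 101.12 next round, worth 0.74 × 101.12 = 74.8288 now. The home team offers 74.8288 and keeps 150 − 74.8288 = 75.1712.

75.17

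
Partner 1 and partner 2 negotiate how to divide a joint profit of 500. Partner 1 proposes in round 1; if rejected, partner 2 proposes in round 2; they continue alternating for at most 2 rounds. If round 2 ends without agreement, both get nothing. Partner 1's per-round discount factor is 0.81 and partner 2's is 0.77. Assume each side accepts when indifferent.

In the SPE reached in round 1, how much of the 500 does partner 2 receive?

385

Work backward from the last round.
Round 2 (partner 2 proposes): rejection yields 0 for partner 1; partner 2 offers 0 and keeps 500.
Round 1 (partner 1 proposes): partner 2 can get 500 next round, worth 0.77 × 500 = 385 now, so partner 1 offers 385, keeping 115.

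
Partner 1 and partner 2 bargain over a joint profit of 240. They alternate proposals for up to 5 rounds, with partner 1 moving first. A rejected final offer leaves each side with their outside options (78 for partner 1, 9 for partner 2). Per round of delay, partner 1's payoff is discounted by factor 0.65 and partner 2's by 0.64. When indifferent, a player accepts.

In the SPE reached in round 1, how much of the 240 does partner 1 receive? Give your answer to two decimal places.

Solve by backward induction from round 5.
Round 5 (partner 1 proposes): partner 2 gets 9 if talks fail, so partner 1 offers 9 and keeps 231.
Round 4 (partner 2 proposes): partner 1 can get 231 next round, worth 0.65 × 231 = 150.15 now. Partner 2 offers 150.15 and keeps 240 − 150.15 = 89.85.
Round 3 (partner 1 proposes): partner 2 can get 89.85 next round, worth 0.64 × 89.85 = 57.504 now, so partner 1 offers 57.504, keeping 182.496.
Round 2 (partner 2 proposes): partner 1 can get 182.496 next round, worth 0.65 × 182.496 = 118.6224 now, so partner 2 offers 118.6224, keeping 121.3776.
Round 1 (partner 1 proposes): partner 2 can get 121.3776 next round, worth 0.64 × 121.3776 = 77.681664 now; partner 1 offers that and keeps 162.318336.

162.32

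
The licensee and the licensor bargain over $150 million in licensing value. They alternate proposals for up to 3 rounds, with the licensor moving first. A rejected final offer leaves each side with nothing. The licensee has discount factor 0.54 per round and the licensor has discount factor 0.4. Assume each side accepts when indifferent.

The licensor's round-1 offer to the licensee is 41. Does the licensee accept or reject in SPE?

Reject

Round 3 (the licensor proposes): rejection yields 0 for the licensee; the licensor offers 0 and keeps 150.
Round 2 (the licensee proposes): the licensor can get 150 next round, worth 0.4 × 150 = 60 now; the licensee offers that and keeps 90.
So by rejecting in round 1, the licensee gets 90 next round, worth 0.54 × 90 = 48.6 now.
Offer 41 < 48.6, so the licensee rejects.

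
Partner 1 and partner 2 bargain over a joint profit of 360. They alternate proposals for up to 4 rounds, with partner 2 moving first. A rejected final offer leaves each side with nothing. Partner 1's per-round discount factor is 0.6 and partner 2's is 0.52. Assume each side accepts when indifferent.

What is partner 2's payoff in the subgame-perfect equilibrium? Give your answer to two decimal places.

Solve by backward induction from round 4.
Round 4 (partner 1 proposes): partner 2 will accept anything ≥ 0, so partner 1 offers 0 and keeps 360.
Round 3 (partner 2 proposes): partner 1 can get 360 next round, worth 0.6 × 360 = 216 now. Partner 2 offers 216 and keeps 360 − 216 = 144.
Round 2 (partner 1 proposes): partner 2 can get 144 next round, worth 0.52 × 144 = 74.88 now, so partner 1 offers 74.88, keeping 285.12.
Round 1 (partner 2 proposes): partner 1 can get 285.12 next round, worth 0.6 × 285.12 = 171.072 now, so partner 2 offers 171.072, keeping 188.928.

188.93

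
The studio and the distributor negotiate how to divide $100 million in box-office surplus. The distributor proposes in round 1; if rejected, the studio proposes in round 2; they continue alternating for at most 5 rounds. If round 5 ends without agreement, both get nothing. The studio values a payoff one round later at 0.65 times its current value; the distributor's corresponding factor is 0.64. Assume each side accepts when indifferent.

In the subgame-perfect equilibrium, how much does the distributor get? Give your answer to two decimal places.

Round 5 (the distributor proposes): the studio will accept anything ≥ 0, so the distributor offers 0 and keeps 100.
Round 4 (the studio proposes): the distributor can get 100 next round, worth 0.64 × 100 = 64 now; the studio offers that and keeps 36.
Round 3 (the distributor proposes): the studio can get 36 next round, worth 0.65 × 36 = 23.4 now; the distributor offers that and keeps 76.6.
Round 2 (the studio proposes): the distributor can get 76.6 next round, worth 0.64 × 76.6 = 49.024 now, so the studio offers 49.024, keeping 50.976.
Round 1 (the distributor proposes): the studio can get 50.976 next round, worth 0.65 × 50.976 = 33.1344 now. The distributor offers 33.1344 and keeps 100 − 33.1344 = 66.8656.

66.87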